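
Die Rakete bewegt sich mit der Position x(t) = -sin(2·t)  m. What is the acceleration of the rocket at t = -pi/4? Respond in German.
Wir müssen unsere Gleichung für die Position x(t) = -sin(2·t) 2-mal ableiten. Mit d/dt von x(t) finden wir v(t) = -2·cos(2·t). Durch Ableiten von der Geschwindigkeit erhalten wir die Beschleunigung: a(t) = 4·sin(2·t). Wir haben die Beschleunigung a(t) = 4·sin(2·t). Durch Einsetzen von t = -pi/4: a(-pi/4) = -4.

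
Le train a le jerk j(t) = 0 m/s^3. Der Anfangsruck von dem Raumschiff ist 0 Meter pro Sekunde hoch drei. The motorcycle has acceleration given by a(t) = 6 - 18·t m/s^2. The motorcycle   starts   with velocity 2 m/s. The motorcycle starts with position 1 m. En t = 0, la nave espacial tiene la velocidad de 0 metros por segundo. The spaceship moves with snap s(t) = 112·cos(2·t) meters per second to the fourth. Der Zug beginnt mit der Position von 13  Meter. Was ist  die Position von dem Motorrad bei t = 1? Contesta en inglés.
We must find the integral of our acceleration equation a(t) = 6 - 18·t 2 times. Integrating acceleration and using the initial condition v(0) = 2, we get v(t) = -9·t^2 + 6·t + 2. Finding the antiderivative of v(t) and using x(0) = 1: x(t) = -3·t^3 + 3·t^2 + 2·t + 1. Using x(t) = -3·t^3 + 3·t^2 + 2·t + 1 and substituting t = 1, we find x = 3.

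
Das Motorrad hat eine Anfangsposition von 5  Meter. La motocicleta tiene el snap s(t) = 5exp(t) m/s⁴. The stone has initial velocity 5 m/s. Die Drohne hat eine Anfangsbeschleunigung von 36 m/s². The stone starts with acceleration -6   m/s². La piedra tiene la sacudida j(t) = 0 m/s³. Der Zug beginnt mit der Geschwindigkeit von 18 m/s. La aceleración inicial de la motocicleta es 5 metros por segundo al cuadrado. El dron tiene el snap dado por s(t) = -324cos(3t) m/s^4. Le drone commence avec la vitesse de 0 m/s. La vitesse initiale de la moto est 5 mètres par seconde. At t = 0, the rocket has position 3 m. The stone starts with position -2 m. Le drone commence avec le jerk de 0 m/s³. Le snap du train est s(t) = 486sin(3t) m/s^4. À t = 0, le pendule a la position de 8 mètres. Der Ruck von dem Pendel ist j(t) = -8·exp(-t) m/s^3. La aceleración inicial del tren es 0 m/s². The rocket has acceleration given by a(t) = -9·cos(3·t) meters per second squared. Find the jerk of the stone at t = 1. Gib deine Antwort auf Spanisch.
Usando j(t) = 0 y sustituyendo t = 1, encontramos j = 0.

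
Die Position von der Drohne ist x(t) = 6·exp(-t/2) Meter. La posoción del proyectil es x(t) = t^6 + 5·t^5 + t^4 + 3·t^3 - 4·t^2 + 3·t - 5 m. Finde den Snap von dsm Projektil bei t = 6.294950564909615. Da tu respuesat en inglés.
We must differentiate our position equation x(t) = t^6 + 5·t^5 + t^4 + 3·t^3 - 4·t^2 + 3·t - 5 4 times. Taking d/dt of x(t), we find v(t) = 6·t^5 + 25·t^4 + 4·t^3 + 9·t^2 - 8·t + 3. The derivative of velocity gives acceleration: a(t) = 30·t^4 + 100·t^3 + 12·t^2 + 18·t - 8. The derivative of acceleration gives jerk: j(t) = 120·t^3 + 300·t^2 + 24·t + 18. The derivative of jerk gives snap: s(t) = 360·t^2 + 600·t + 24. We have snap s(t) = 360·t^2 + 600·t + 24. Substituting t = 6.294950564909615: s(6.294950564909615) = 18066.4752802219.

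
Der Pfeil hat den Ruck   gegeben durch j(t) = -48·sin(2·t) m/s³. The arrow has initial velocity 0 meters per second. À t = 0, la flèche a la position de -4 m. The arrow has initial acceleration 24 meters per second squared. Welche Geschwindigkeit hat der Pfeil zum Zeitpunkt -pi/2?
Wir müssen unsere Gleichung für den Ruck j(t) = -48·sin(2·t) 2-mal integrieren. Durch Integration von dem Ruck und Verwendung der Anfangsbedingung a(0) = 24, erhalten wir a(t) = 24·cos(2·t). Die Stammfunktion von der Beschleunigung ist die Geschwindigkeit. Mit v(0) = 0 erhalten wir v(t) = 12·sin(2·t). Aus der Gleichung für die Geschwindigkeit v(t) = 12·sin(2·t), setzen wir t = -pi/2 ein und erhalten v = 0.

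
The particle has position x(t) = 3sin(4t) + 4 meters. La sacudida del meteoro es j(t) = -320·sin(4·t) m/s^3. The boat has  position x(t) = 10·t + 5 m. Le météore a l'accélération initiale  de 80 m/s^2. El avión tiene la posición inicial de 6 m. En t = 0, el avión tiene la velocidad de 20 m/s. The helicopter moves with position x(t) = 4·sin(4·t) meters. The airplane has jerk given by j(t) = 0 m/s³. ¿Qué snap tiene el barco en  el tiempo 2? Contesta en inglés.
To solve this, we need to take 4 derivatives of our position equation x(t) = 10·t + 5. Differentiating position, we get velocity: v(t) = 10. The derivative of velocity gives acceleration: a(t) = 0. The derivative of acceleration gives jerk: j(t) = 0. The derivative of jerk gives snap: s(t) = 0. From the given snap equation s(t) = 0, we substitute t = 2 to get s = 0.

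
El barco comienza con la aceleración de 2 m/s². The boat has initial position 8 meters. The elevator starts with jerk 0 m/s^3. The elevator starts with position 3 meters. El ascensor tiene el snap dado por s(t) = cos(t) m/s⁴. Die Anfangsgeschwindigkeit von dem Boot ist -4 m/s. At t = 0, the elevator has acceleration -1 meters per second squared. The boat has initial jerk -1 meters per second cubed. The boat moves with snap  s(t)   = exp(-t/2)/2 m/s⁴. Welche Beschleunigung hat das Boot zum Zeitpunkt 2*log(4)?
Wir müssen die Stammfunktion unserer Gleichung für den Snap s(t) = exp(-t/2)/2 2-mal finden. Die Stammfunktion von dem Snap ist der Ruck. Mit j(0) = -1 erhalten wir j(t) = -exp(-t/2). Mit ∫j(t)dt und Anwendung von a(0) = 2, finden wir a(t) = 2·exp(-t/2). Wir haben die Beschleunigung a(t) = 2·exp(-t/2). Durch Einsetzen von t = 2*log(4): a(2*log(4)) = 1/2.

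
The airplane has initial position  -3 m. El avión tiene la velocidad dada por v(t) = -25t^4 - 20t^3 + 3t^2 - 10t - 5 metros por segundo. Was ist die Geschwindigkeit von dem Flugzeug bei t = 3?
Aus der Gleichung für die Geschwindigkeit v(t) = -25·t^4 - 20·t^3 + 3·t^2 - 10·t - 5, setzen wir t = 3 ein und erhalten v = -2573.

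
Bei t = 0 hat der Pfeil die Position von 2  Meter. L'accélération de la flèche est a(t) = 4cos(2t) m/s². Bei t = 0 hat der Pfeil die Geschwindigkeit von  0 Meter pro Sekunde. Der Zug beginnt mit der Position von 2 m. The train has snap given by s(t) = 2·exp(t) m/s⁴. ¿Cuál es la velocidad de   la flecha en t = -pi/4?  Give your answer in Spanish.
Debemos encontrar la integral de nuestra ecuación de la aceleración a(t) = 4·cos(2·t) 1 vez. La integral de la aceleración, con v(0) = 0, da la velocidad: v(t) = 2·sin(2·t). Usando v(t) = 2·sin(2·t) y sustituyendo t = -pi/4, encontramos v = -2.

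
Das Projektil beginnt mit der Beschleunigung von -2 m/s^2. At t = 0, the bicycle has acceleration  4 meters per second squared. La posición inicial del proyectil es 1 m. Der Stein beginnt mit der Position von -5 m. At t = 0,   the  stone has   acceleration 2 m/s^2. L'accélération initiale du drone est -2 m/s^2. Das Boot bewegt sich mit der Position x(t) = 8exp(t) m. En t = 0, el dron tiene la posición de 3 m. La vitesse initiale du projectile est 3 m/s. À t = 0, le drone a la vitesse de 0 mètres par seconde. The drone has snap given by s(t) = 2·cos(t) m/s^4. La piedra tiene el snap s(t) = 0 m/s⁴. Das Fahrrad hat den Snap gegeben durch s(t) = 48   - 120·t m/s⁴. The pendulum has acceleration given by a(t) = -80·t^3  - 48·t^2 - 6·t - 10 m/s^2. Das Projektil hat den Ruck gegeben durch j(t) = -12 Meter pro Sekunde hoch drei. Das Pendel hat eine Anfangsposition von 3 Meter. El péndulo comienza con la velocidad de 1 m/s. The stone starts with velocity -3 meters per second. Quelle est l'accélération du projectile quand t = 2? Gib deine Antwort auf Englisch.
To solve this, we need to take 1 integral of our jerk equation j(t) = -12. Taking ∫j(t)dt and applying a(0) = -2, we find a(t) = -12·t - 2. From the given acceleration equation a(t) = -12·t - 2, we substitute t = 2 to get a = -26.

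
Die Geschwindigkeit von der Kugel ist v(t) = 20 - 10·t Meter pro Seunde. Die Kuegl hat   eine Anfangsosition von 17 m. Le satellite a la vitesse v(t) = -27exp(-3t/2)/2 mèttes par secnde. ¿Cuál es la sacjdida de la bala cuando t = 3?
Para resolver esto, necesitamos tomar 2 derivadas de nuestra ecuación de la velocidad v(t) = 20 - 10·t. La derivada de la velocidad da la aceleración: a(t) = -10. Tomando d/dt de a(t), encontramos j(t) = 0. Usando j(t) = 0 y sustituyendo t = 3, encontramos j = 0.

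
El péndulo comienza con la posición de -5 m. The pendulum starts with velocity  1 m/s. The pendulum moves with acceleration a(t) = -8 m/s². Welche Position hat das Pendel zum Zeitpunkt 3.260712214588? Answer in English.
Starting from acceleration a(t) = -8, we take 2 antiderivatives. The antiderivative of acceleration is velocity. Using v(0) = 1, we get v(t) = 1 - 8·t. The antiderivative of velocity is position. Using x(0) = -5, we get x(t) = -4·t^2 + t - 5. We have position x(t) = -4·t^2 + t - 5. Substituting t = 3.260712214588: x(3.260712214588) = -44.2682643708655.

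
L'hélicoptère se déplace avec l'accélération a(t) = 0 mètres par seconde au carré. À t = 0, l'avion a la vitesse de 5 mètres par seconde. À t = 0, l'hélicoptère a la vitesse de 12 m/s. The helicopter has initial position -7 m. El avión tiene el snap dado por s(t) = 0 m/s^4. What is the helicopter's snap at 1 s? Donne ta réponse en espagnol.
Debemos derivar nuestra ecuación de la aceleración a(t) = 0 2 veces. La derivada de la aceleración da la sacudida: j(t) = 0. La derivada de la sacudida da el snap: s(t) = 0. Usando s(t) = 0 y sustituyendo t = 1, encontramos s = 0.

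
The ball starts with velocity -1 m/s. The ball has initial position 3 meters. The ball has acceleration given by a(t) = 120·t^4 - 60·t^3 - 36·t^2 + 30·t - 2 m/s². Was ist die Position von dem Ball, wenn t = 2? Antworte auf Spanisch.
Debemos encontrar la integral de nuestra ecuación de la aceleración a(t) = 120·t^4 - 60·t^3 - 36·t^2 + 30·t - 2 2 veces. La integral de la aceleración es la velocidad. Usando v(0) = -1, obtenemos v(t) = 24·t^5 - 15·t^4 - 12·t^3 + 15·t^2 - 2·t - 1. La integral de la velocidad es la posición. Usando x(0) = 3, obtenemos x(t) = 4·t^6 - 3·t^5 - 3·t^4 + 5·t^3 - t^2 - t + 3. Tenemos la posición x(t) = 4·t^6 - 3·t^5 - 3·t^4 + 5·t^3 - t^2 - t + 3. Sustituyendo t = 2: x(2) = 149.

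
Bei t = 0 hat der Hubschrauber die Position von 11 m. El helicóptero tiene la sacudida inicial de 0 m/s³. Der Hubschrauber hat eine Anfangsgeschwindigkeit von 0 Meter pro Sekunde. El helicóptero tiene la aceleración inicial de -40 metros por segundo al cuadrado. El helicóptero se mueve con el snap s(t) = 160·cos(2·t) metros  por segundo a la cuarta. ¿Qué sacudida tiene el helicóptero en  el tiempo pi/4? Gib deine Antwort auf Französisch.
Nous devons intégrer notre équation du snap s(t) = 160·cos(2·t) 1 fois. En intégrant le snap et en utilisant la condition initiale j(0) = 0, nous obtenons j(t) = 80·sin(2·t). De l'équation du jerk j(t) = 80·sin(2·t), nous substituons t = pi/4 pour obtenir j = 80.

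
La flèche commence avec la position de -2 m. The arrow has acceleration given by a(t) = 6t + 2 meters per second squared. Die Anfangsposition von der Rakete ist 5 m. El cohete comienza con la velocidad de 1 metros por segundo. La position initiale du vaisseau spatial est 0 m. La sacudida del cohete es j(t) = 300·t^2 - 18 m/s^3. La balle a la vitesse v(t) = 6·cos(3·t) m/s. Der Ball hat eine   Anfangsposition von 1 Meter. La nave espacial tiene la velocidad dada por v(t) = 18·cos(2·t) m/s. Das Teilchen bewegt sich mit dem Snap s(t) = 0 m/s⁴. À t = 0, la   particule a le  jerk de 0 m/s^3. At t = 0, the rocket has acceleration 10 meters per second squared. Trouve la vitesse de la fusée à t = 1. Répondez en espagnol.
Necesitamos integrar nuestra ecuación de la sacudida j(t) = 300·t^2 - 18 2 veces. Integrando la sacudida y usando la condición inicial a(0) = 10, obtenemos a(t) = 100·t^3 - 18·t + 10. Tomando ∫a(t)dt y aplicando v(0) = 1, encontramos v(t) = 25·t^4 - 9·t^2 + 10·t + 1. Tenemos la velocidad v(t) = 25·t^4 - 9·t^2 + 10·t + 1. Sustituyendo t = 1: v(1) = 27.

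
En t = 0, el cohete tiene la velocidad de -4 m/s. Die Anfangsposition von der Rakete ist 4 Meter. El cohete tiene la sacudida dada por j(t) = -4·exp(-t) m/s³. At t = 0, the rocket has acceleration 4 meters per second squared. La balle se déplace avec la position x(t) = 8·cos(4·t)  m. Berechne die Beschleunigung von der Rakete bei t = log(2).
Um dies zu lösen, müssen wir 1 Stammfunktion unserer Gleichung für den Ruck j(t) = -4·exp(-t) finden. Durch Integration von dem Ruck und Verwendung der Anfangsbedingung a(0) = 4, erhalten wir a(t) = 4·exp(-t). Aus der Gleichung für die Beschleunigung a(t) = 4·exp(-t), setzen wir t = log(2) ein und erhalten a = 2.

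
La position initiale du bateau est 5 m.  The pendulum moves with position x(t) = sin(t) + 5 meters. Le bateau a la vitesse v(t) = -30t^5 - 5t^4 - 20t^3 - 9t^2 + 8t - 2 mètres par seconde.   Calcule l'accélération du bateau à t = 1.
En partant de la vitesse v(t) = -30·t^5 - 5·t^4 - 20·t^3 - 9·t^2 + 8·t - 2, nous prenons 1 dérivée. En dérivant la vitesse, nous obtenons l'accélération: a(t) = -150·t^4 - 20·t^3 - 60·t^2 - 18·t + 8. Nous avons l'accélération a(t) = -150·t^4 - 20·t^3 - 60·t^2 - 18·t + 8. En substituant t = 1: a(1) = -240.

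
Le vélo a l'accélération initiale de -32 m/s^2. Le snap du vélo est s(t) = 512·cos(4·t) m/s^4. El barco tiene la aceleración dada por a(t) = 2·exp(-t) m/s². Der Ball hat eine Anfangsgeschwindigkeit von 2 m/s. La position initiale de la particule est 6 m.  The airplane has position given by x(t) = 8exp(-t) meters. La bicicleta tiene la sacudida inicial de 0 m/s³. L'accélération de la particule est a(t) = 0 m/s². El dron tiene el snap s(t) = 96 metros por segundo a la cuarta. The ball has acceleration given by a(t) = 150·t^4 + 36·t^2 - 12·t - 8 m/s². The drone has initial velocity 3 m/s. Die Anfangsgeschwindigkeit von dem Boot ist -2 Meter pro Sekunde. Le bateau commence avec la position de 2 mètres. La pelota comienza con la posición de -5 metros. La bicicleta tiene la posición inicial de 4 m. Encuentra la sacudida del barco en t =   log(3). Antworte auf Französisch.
Pour résoudre ceci, nous devons prendre 1 dérivée de notre équation de l'accélération a(t) = 2·exp(-t). En dérivant l'accélération, nous obtenons le jerk: j(t) = -2·exp(-t). Nous avons le jerk j(t) = -2·exp(-t). En substituant t = log(3): j(log(3)) = -2/3.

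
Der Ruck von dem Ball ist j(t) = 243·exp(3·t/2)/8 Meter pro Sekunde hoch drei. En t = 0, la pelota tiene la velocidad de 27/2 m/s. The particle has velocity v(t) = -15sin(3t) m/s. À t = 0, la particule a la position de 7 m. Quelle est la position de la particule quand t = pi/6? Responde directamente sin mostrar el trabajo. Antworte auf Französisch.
À t = pi/6, x = 2.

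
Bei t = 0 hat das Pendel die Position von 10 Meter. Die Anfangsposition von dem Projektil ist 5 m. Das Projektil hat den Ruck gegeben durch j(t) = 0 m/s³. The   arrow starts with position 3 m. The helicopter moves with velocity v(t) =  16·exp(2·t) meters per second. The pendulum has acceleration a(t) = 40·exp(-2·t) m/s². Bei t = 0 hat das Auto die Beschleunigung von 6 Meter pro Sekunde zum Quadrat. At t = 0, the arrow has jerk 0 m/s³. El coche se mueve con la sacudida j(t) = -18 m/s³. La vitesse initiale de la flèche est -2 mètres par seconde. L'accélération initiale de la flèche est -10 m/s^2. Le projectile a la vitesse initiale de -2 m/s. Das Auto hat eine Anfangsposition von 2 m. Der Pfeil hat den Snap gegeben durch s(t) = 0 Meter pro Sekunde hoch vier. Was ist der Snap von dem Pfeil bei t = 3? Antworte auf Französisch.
En utilisant s(t) = 0 et en substituant t = 3, nous trouvons s = 0.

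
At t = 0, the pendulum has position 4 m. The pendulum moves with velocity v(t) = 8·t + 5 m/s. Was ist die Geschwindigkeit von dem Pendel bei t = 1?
Mit v(t) = 8·t + 5 und Einsetzen von t = 1, finden wir v = 13.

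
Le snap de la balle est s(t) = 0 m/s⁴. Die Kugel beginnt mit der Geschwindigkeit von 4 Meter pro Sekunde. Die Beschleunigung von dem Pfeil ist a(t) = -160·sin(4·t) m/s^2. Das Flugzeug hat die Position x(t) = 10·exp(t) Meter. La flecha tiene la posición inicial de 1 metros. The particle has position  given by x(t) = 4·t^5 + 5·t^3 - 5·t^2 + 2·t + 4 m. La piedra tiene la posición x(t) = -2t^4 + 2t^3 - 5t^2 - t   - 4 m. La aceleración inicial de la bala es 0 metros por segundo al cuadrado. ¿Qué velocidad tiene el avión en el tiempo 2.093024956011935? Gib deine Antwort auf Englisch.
To solve this, we need to take 1 derivative of our position equation x(t) = 10·exp(t). The derivative of position gives velocity: v(t) = 10·exp(t). Using v(t) = 10·exp(t) and substituting t = 2.093024956011935, we find v = 81.0940870430079.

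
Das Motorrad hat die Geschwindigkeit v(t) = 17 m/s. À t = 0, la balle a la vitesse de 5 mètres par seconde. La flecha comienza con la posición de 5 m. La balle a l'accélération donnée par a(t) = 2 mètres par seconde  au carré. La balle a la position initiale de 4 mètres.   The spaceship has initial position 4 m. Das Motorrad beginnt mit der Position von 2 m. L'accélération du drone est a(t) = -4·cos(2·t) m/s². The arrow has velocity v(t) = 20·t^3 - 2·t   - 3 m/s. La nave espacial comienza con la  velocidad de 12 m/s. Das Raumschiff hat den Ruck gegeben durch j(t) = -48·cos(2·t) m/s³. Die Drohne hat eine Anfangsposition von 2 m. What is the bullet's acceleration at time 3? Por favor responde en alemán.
Aus der Gleichung für die Beschleunigung a(t) = 2, setzen wir t = 3 ein und erhalten a = 2.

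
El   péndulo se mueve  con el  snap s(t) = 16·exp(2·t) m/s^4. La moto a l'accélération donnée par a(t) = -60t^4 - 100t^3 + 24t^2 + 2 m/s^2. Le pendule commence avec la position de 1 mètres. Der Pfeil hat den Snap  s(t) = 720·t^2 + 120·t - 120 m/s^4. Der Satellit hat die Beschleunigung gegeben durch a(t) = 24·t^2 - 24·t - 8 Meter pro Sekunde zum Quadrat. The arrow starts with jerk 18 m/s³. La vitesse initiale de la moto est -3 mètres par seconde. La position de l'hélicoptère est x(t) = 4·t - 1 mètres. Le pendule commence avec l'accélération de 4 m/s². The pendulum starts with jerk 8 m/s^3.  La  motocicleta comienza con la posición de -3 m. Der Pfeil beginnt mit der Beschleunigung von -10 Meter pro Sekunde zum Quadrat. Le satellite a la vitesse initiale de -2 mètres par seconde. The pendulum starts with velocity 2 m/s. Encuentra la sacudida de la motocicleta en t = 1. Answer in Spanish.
Para resolver esto, necesitamos tomar 1 derivada de nuestra ecuación de la aceleración a(t) = -60·t^4 - 100·t^3 + 24·t^2 + 2. Tomando d/dt de a(t), encontramos j(t) = -240·t^3 - 300·t^2 + 48·t. De la ecuación de la sacudida j(t) = -240·t^3 - 300·t^2 + 48·t, sustituimos t = 1 para obtener j = -492.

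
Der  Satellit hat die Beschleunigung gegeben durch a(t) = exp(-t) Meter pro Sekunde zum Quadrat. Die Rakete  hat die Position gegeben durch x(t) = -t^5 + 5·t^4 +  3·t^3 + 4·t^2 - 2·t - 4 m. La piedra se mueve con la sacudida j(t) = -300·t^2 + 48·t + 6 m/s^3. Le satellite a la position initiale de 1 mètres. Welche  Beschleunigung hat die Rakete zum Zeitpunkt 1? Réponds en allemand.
Um dies zu lösen, müssen wir 2 Ableitungen unserer Gleichung für die Position x(t) = -t^5 + 5·t^4 + 3·t^3 + 4·t^2 - 2·t - 4 nehmen. Durch Ableiten von der Position erhalten wir die Geschwindigkeit: v(t) = -5·t^4 + 20·t^3 + 9·t^2 + 8·t - 2. Durch Ableiten von der Geschwindigkeit erhalten wir die Beschleunigung: a(t) = -20·t^3 + 60·t^2 + 18·t + 8. Aus der Gleichung für die Beschleunigung a(t) = -20·t^3 + 60·t^2 + 18·t + 8, setzen wir t = 1 ein und erhalten a = 66.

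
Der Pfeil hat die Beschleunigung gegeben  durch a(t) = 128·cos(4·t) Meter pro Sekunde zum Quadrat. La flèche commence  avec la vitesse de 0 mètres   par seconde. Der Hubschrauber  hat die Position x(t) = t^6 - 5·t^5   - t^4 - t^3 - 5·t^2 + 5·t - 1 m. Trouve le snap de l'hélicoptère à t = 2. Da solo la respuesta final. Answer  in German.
Die Antwort ist 216.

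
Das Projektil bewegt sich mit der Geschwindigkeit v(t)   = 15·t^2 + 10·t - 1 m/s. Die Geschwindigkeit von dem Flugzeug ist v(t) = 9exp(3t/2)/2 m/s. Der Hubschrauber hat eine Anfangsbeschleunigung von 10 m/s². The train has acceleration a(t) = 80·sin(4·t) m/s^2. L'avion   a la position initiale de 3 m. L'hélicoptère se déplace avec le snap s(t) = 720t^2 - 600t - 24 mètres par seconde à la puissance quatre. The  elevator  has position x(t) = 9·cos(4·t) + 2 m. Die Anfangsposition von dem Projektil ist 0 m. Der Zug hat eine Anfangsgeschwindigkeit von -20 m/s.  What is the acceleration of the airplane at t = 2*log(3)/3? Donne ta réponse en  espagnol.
Debemos derivar nuestra ecuación de la velocidad v(t) = 9·exp(3·t/2)/2 1 vez. La derivada de la velocidad da la aceleración: a(t) = 27·exp(3·t/2)/4. Usando a(t) = 27·exp(3·t/2)/4 y sustituyendo t = 2*log(3)/3, encontramos a = 81/4.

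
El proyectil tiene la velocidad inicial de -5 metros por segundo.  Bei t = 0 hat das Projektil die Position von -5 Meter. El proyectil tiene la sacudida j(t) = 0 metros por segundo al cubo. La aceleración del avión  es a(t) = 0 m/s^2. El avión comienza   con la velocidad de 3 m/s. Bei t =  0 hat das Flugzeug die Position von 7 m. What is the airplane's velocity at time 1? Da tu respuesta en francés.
Nous devons intégrer notre équation de l'accélération a(t) = 0 1 fois. En intégrant l'accélération et en utilisant la condition initiale v(0) = 3, nous obtenons v(t) = 3. En utilisant v(t) = 3 et en substituant t = 1, nous trouvons v = 3.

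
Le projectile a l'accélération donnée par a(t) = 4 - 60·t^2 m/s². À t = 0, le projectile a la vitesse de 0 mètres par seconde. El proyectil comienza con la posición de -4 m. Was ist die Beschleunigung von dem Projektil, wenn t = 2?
Mit a(t) = 4 - 60·t^2 und Einsetzen von t = 2, finden wir a = -236.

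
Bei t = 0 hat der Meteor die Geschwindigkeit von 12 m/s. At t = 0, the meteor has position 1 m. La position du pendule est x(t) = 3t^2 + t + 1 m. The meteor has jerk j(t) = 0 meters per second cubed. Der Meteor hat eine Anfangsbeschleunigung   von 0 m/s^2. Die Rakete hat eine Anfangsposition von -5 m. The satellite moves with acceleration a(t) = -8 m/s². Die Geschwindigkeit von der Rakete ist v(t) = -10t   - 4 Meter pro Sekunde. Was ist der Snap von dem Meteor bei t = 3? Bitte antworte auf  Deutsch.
Ausgehend von dem Ruck j(t) = 0, nehmen wir 1 Ableitung. Durch Ableiten von dem Ruck erhalten wir den Snap: s(t) = 0. Mit s(t) = 0 und Einsetzen von t = 3, finden wir s = 0.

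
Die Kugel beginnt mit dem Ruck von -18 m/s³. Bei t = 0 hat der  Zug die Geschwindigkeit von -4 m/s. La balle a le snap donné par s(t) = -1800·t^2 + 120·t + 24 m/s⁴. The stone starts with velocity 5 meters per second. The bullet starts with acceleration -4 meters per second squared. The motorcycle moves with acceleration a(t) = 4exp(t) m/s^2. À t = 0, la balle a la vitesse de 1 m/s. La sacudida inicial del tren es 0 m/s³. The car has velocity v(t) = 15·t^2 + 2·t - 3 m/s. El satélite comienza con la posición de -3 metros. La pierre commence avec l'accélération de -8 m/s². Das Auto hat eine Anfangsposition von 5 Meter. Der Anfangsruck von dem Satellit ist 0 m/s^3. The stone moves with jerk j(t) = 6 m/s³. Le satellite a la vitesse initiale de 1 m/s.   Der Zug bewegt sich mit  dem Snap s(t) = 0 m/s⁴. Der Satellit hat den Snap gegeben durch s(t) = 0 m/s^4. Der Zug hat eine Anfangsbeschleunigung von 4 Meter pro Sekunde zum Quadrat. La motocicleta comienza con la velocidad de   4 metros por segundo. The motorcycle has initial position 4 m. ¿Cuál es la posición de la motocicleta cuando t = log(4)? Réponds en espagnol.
Para resolver esto, necesitamos tomar 2 antiderivadas de nuestra ecuación de la aceleración a(t) = 4·exp(t). Integrando la aceleración y usando la condición inicial v(0) = 4, obtenemos v(t) = 4·exp(t). Integrando la velocidad y usando la condición inicial x(0) = 4, obtenemos x(t) = 4·exp(t). Usando x(t) = 4·exp(t) y sustituyendo t = log(4), encontramos x = 16.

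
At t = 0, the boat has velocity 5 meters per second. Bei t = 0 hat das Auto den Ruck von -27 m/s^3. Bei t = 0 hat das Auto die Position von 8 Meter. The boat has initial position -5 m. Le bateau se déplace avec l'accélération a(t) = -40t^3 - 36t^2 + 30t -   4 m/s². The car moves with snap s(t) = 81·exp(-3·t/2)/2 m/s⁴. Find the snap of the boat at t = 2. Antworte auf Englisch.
We must differentiate our acceleration equation a(t) = -40·t^3 - 36·t^2 + 30·t - 4 2 times. The derivative of acceleration gives jerk: j(t) = -120·t^2 - 72·t + 30. The derivative of jerk gives snap: s(t) = -240·t - 72. Using s(t) = -240·t - 72 and substituting t = 2, we find s = -552.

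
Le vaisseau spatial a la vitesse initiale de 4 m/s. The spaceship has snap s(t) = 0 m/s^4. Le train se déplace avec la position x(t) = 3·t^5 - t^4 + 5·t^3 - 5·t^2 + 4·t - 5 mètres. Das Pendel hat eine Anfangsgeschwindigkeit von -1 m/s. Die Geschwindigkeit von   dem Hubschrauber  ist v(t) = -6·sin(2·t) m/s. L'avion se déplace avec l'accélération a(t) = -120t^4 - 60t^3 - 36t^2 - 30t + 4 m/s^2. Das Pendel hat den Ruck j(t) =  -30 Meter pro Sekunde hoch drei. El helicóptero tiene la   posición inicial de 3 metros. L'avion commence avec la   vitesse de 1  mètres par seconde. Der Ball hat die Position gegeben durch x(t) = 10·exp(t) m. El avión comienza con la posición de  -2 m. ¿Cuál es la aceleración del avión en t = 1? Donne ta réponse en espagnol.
De la ecuación de la aceleración a(t) = -120·t^4 - 60·t^3 - 36·t^2 - 30·t + 4, sustituimos t = 1 para obtener a = -242.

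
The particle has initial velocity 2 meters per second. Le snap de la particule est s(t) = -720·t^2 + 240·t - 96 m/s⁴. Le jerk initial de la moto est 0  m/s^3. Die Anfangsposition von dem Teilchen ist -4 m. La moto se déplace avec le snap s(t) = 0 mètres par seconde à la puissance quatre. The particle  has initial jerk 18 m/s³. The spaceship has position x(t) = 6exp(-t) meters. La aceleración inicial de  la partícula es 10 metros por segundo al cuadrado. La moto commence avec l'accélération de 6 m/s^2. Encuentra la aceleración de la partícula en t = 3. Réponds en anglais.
To solve this, we need to take 2 integrals of our snap equation s(t) = -720·t^2 + 240·t - 96. The integral of snap, with j(0) = 18, gives jerk: j(t) = -240·t^3 + 120·t^2 - 96·t + 18. Integrating jerk and using the initial condition a(0) = 10, we get a(t) = -60·t^4 + 40·t^3 - 48·t^2 + 18·t + 10. Using a(t) = -60·t^4 + 40·t^3 - 48·t^2 + 18·t + 10 and substituting t = 3, we find a = -4148.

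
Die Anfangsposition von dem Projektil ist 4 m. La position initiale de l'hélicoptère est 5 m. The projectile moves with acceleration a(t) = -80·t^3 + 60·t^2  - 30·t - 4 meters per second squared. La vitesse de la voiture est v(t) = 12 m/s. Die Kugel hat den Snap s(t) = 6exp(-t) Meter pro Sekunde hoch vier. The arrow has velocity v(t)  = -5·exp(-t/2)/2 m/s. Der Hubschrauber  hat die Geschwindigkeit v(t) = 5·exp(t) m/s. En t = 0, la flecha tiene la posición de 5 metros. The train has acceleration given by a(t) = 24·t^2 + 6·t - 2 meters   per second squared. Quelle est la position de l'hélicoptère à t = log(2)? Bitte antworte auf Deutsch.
Wir müssen unsere Gleichung für die Geschwindigkeit v(t) = 5·exp(t) 1-mal integrieren. Das Integral von der Geschwindigkeit ist die Position. Mit x(0) = 5 erhalten wir x(t) = 5·exp(t). Mit x(t) = 5·exp(t) und Einsetzen von t = log(2), finden wir x = 10.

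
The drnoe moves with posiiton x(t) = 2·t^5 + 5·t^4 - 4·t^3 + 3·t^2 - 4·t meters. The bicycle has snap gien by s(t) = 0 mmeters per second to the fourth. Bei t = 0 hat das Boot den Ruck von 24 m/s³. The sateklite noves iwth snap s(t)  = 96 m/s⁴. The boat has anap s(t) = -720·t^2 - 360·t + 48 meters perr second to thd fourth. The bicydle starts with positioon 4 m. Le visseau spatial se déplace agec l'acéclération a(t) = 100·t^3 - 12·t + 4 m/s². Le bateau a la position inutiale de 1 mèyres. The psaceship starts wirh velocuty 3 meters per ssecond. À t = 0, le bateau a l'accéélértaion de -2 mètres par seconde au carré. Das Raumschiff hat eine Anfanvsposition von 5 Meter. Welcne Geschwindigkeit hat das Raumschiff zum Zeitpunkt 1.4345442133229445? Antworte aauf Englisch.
To find the answer, we compute 1 integral of a(t) = 100·t^3 - 12·t + 4. Finding the antiderivative of a(t) and using v(0) = 3: v(t) = 25·t^4 - 6·t^2 + 4·t + 3. From the given velocity equation v(t) = 25·t^4 - 6·t^2 + 4·t + 3, we substitute t = 1.4345442133229445 to get v = 102.266244013004.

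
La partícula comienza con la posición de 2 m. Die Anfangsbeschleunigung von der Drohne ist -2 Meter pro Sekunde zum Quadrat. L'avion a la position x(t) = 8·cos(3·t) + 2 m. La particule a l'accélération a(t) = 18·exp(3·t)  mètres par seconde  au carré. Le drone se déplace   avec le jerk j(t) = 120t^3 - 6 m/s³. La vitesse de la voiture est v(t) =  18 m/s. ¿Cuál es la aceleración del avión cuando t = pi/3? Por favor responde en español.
Partiendo de la posición x(t) = 8·cos(3·t) + 2, tomamos 2 derivadas. Derivando la posición, obtenemos la velocidad: v(t) = -24·sin(3·t). La derivada de la velocidad da la aceleración: a(t) = -72·cos(3·t). De la ecuación de la aceleración a(t) = -72·cos(3·t), sustituimos t = pi/3 para obtener a = 72.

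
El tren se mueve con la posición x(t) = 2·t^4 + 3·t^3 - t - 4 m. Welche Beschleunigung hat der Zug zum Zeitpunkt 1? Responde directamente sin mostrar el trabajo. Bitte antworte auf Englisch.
a(1) = 42.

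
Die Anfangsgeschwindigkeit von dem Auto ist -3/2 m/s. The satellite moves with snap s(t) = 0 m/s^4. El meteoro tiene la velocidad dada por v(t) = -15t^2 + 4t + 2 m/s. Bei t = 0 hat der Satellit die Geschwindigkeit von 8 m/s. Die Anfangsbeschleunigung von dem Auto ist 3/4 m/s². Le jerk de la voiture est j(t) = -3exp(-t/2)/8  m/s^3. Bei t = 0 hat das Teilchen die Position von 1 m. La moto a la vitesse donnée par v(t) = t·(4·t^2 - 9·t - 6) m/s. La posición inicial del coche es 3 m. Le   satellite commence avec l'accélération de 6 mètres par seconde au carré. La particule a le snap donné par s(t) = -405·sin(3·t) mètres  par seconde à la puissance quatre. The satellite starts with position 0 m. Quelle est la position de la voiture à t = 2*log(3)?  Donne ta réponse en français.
En partant du jerk j(t) = -3·exp(-t/2)/8, nous prenons 3 primitives. La primitive du jerk est l'accélération. En utilisant a(0) = 3/4, nous obtenons a(t) = 3·exp(-t/2)/4. La primitive de l'accélération est la vitesse. En utilisant v(0) = -3/2, nous obtenons v(t) = -3·exp(-t/2)/2. En intégrant la vitesse et en utilisant la condition initiale x(0) = 3, nous obtenons x(t) = 3·exp(-t/2). De l'équation de la position x(t) = 3·exp(-t/2), nous substituons t = 2*log(3) pour obtenir x = 1.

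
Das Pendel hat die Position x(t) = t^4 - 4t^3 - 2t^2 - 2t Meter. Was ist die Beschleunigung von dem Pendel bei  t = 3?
Um dies zu lösen, müssen wir 2 Ableitungen unserer Gleichung für die Position x(t) = t^4 - 4·t^3 - 2·t^2 - 2·t nehmen. Die Ableitung von der Position ergibt die Geschwindigkeit: v(t) = 4·t^3 - 12·t^2 - 4·t - 2. Die Ableitung von der Geschwindigkeit ergibt die Beschleunigung: a(t) = 12·t^2 - 24·t - 4. Mit a(t) = 12·t^2 - 24·t - 4 und Einsetzen von t = 3, finden wir a = 32.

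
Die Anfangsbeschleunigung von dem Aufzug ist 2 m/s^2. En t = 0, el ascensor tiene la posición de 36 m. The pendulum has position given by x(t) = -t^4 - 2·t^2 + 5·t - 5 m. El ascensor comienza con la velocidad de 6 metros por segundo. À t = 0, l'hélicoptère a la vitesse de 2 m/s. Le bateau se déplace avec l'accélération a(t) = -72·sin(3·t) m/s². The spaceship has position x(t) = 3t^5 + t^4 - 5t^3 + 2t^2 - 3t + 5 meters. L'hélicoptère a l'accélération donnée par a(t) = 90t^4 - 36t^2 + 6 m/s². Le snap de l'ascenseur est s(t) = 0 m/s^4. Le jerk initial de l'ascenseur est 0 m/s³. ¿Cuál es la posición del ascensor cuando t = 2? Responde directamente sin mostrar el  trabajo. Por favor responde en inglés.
The answer is 52.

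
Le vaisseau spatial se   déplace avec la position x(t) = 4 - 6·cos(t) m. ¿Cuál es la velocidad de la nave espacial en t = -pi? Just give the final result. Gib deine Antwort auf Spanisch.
En t = -pi, v = 0.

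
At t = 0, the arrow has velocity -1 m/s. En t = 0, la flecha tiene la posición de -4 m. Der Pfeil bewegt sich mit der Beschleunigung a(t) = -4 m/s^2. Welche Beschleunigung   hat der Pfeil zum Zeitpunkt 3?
Mit a(t) = -4 und Einsetzen von t = 3, finden wir a = -4.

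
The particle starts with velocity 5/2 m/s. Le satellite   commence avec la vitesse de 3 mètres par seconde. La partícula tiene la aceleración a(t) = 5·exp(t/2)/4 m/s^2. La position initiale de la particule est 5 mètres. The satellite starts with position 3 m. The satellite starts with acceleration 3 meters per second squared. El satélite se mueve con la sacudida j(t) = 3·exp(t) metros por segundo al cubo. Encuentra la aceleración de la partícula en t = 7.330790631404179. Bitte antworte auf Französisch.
Nous avons l'accélération a(t) = 5·exp(t/2)/4. En substituant t = 7.330790631404179: a(7.330790631404179) = 48.8394733989111.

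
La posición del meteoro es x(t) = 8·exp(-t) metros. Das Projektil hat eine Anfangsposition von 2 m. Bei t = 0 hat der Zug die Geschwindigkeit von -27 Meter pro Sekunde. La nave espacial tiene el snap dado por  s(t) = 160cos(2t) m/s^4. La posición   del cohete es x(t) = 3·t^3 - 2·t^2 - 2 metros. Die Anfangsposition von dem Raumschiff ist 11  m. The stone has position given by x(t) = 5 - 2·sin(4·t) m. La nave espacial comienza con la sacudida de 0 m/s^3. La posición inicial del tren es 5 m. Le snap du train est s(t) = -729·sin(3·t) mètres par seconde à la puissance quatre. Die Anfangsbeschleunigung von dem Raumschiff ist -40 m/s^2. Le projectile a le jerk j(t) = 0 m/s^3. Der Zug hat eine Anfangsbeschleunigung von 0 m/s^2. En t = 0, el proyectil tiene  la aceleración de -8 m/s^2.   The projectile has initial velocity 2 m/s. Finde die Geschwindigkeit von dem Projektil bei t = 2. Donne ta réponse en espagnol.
Necesitamos integrar nuestra ecuación de la sacudida j(t) = 0 2 veces. La antiderivada de la sacudida es la aceleración. Usando a(0) = -8, obtenemos a(t) = -8. Tomando ∫a(t)dt y aplicando v(0) = 2, encontramos v(t) = 2 - 8·t. Tenemos la velocidad v(t) = 2 - 8·t. Sustituyendo t = 2: v(2) = -14.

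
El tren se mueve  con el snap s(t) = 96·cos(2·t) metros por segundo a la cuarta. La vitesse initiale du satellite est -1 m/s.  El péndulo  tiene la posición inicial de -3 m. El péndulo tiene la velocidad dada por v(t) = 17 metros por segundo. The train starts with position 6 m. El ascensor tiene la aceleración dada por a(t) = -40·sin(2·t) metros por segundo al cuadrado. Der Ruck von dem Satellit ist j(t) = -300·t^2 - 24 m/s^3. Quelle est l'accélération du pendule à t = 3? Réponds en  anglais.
We must differentiate our velocity equation v(t) = 17 1 time. The derivative of velocity gives acceleration: a(t) = 0. From the given acceleration equation a(t) = 0, we substitute t = 3 to get a = 0.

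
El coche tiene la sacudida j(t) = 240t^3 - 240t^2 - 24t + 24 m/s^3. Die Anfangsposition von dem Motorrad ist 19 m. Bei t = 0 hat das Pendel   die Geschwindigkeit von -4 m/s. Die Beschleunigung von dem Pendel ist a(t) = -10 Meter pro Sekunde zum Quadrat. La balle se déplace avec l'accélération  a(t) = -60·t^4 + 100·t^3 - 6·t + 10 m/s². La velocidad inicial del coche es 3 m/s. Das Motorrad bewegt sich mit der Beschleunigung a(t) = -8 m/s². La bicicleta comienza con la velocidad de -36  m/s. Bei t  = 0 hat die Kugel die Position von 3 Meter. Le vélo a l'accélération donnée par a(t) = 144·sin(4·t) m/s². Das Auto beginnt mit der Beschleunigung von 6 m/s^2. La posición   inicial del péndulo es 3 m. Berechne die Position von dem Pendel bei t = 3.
Ausgehend von der Beschleunigung a(t) = -10, nehmen wir 2 Integrale. Die Stammfunktion von der Beschleunigung, mit v(0) = -4, ergibt die Geschwindigkeit: v(t) = -10·t - 4. Die Stammfunktion von der Geschwindigkeit ist die Position. Mit x(0) = 3 erhalten wir x(t) = -5·t^2 - 4·t + 3. Wir haben die Position x(t) = -5·t^2 - 4·t + 3. Durch Einsetzen von t = 3: x(3) = -54.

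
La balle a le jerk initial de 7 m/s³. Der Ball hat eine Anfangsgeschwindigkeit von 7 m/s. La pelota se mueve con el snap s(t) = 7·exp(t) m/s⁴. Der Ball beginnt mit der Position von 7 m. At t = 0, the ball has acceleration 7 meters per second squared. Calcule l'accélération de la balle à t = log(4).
Nous devons trouver la primitive de notre équation du snap s(t) = 7·exp(t) 2 fois. En prenant ∫s(t)dt et en appliquant j(0) = 7, nous trouvons j(t) = 7·exp(t). En prenant ∫j(t)dt et en appliquant a(0) = 7, nous trouvons a(t) = 7·exp(t). De l'équation de l'accélération a(t) = 7·exp(t), nous substituons t = log(4) pour obtenir a = 28.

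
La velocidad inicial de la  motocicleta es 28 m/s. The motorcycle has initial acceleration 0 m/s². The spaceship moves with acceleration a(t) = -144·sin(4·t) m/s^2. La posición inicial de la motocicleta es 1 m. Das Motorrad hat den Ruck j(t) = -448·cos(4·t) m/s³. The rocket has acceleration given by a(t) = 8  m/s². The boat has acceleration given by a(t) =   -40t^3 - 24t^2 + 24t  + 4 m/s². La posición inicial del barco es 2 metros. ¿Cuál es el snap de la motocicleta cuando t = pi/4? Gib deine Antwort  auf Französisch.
En partant du jerk j(t) = -448·cos(4·t), nous prenons 1 dérivée. La dérivée du jerk donne le snap: s(t) = 1792·sin(4·t). En utilisant s(t) = 1792·sin(4·t) et en substituant t = pi/4, nous trouvons s = 0.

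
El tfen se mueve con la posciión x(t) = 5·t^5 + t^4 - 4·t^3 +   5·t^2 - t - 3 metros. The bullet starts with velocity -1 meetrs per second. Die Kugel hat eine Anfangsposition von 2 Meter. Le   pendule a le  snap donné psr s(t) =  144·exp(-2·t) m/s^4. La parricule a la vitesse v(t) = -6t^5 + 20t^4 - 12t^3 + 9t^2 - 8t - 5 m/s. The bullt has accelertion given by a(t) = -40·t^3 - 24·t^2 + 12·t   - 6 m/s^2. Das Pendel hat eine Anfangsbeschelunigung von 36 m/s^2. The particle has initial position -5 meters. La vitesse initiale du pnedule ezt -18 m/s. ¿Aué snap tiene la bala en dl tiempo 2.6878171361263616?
Para resolver esto, necesitamos tomar 2 derivadas de nuestra ecuación de la aceleración a(t) = -40·t^3 - 24·t^2 + 12·t - 6. Tomando d/dt de a(t), encontramos j(t) = -120·t^2 - 48·t + 12. Tomando d/dt de j(t), encontramos s(t) = -240·t - 48. Usando s(t) = -240·t - 48 y sustituyendo t = 2.6878171361263616, encontramos s = -693.076112670327.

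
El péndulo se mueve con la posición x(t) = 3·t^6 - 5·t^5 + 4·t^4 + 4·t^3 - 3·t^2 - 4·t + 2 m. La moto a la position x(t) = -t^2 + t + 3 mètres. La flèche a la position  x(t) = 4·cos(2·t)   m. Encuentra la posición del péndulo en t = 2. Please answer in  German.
Aus der Gleichung für die Position x(t) = 3·t^6 - 5·t^5 + 4·t^4 + 4·t^3 - 3·t^2 - 4·t + 2, setzen wir t = 2 ein und erhalten x = 110.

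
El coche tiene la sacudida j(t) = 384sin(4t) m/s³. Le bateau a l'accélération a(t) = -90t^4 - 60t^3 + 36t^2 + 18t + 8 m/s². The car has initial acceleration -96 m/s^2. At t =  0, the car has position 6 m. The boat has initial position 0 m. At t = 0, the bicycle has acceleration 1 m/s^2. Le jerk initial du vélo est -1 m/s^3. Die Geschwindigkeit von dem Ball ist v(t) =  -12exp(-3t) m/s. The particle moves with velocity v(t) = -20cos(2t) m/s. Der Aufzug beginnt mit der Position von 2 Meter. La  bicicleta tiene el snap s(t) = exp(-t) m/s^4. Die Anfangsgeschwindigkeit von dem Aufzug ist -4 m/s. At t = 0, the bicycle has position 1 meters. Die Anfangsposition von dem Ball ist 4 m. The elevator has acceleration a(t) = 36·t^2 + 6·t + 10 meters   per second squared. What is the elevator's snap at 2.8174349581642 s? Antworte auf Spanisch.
Debemos derivar nuestra ecuación de la aceleración a(t) = 36·t^2 + 6·t + 10 2 veces. La derivada de la aceleración da la sacudida: j(t) = 72·t + 6. Derivando la sacudida, obtenemos el snap: s(t) = 72. Tenemos el snap s(t) = 72. Sustituyendo t = 2.8174349581642: s(2.8174349581642) = 72.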